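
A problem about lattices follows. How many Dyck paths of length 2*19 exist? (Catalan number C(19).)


C(n) = C(2n, n) / (n+1).
C(38, 19) = 35345263800
C(19) = 35345263800 / 20 = 1767263190


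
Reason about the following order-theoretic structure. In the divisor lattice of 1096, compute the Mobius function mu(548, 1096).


In a divisor lattice, mu(a,b) = mu(b/a) where mu is the classical Mobius function.
b/a = 1096/548 = 2
Prime factorization of 2: primes [2]
2 is squarefree with 1 prime factor(s), so mu(2) = (-1)^1 = -1


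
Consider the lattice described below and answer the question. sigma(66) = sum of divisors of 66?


sigma(n) = sum of divisors.
Divisors of 66: [1, 2, 3, 6, 11, 22, 33, 66]
Sum = 144


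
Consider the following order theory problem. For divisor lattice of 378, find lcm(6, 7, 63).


In a divisor lattice, join = lcm (least common multiple).
Compute lcm iteratively: start with first element, then lcm(current, next).
Elements: [6, 7, 63]
lcm(6,7) = 42
lcm(42,63) = 126
Final lcm = 126


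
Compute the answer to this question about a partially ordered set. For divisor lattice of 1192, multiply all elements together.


Divisors of 1192: [1, 2, 4, 8, 149, 298, 596, 1192]
Product = n^(d(n)/2) = 1192^(8/2)
Product = 2018854506496


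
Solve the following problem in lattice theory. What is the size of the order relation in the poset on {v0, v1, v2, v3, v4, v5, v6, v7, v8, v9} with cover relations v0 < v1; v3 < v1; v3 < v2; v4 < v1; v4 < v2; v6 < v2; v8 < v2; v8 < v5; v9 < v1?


The order relation is {(a,b) : a <= b}, reflexive so it includes (a,a).
Examples: (v0,v0), (v0,v1), (v1,v1), (v2,v2), (v3,v1), ...
Total ordered pairs: 19


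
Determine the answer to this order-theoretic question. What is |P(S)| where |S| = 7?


Power set = 2^n.
2^7 = 128


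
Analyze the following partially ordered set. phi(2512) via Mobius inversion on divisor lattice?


phi(n) = n * prod_{p|n} (1 - 1/p).
Prime divisors of 2512: [2, 157]
phi(2512) = 2512 * (1 - 1/2) * (1 - 1/157)
phi(2512) = 1248


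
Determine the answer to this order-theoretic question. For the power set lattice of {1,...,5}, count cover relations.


A cover relation a -< b holds when a < b with no c strictly between.
Cover relations:
  {} -< {1}
  {} -< {2}
  {} -< {3}
  {} -< {4}
  {} -< {5}
  {1} -< {1,2}
  {1} -< {1,3}
  {1} -< {1,4}
  ...72 more
Total: 80


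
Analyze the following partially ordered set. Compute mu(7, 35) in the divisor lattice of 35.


In a divisor lattice, mu(a,b) = mu(b/a) where mu is the classical Mobius function.
b/a = 35/7 = 5
Prime factorization of 5: primes [5]
5 is squarefree with 1 prime factor(s), so mu(5) = (-1)^1 = -1


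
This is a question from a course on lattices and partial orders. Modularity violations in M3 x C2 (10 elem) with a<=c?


Modular law: if a <= c then a v (b ^ c) = (a v b) ^ c.
Check all triples (a,b,c) with a <= c among 10 elements.
This lattice is modular (diamonds M_m and their chain-products are modular).
Total violating triples: 0


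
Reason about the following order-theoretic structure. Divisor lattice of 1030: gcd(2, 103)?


Meet=gcd.
gcd(2,103)=1


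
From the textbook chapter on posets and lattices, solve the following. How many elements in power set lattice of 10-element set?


Power set = 2^n.
2^10 = 1024


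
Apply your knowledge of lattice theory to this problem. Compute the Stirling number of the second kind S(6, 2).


S(n,k) = k*S(n-1,k) + S(n-1,k-1).
S(5,2) = 15, S(5,1) = 1
S(6,2) = 2*15 + 1 = 30 + 1
S(6,2) = 31


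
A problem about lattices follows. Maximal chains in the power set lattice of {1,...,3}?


A maximal chain goes from the minimum element to a maximal element via cover relations.
Counting all min-to-max paths in the cover graph.
Total maximal chains: 6


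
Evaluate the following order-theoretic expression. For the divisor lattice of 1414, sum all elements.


sigma(n) = sum of divisors.
Divisors of 1414: [1, 2, 7, 14, 101, 202, 707, 1414]
Sum = 2448


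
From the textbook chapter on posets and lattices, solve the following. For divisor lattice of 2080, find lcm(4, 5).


In a divisor lattice, join = lcm (least common multiple).
Compute lcm iteratively: start with first element, then lcm(current, next).
Elements: [4, 5]
lcm(4,5) = 20
Final lcm = 20


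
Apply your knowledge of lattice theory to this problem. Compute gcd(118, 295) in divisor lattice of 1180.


In a divisor lattice, meet = gcd (greatest common divisor).
By Euclidean algorithm or factoring: gcd(118,295) = 59


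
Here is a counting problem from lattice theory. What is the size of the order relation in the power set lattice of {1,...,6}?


The order relation is {(a,b) : a <= b}, reflexive so it includes (a,a).
Examples: ({},{}), ({},{1,2}), ({},{1,2,3}), ({},{1,2,3,4}), ({},{1,2,3,4,5}), ...
Total ordered pairs: 729


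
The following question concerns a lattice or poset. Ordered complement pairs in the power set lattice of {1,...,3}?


Complement pair (a,b): a meet b = bottom, a join b = top.
Here: A intersect B = {} and A union B = {1,...,3}.
Pairs found: ({},{1,2,3}), ({1},{2,3}), ({2},{1,3}), ({3},{1,2}), ... (4 more)
Total ordered pairs: 8


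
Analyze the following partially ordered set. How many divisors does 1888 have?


Divisors of 1888: [1, 2, 4, 8, 16, 32, 59, 118, 236, 472, 944, 1888]
Count: 12


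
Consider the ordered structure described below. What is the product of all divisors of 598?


Divisors of 598: [1, 2, 13, 23, 26, 46, 299, 598]
Product = n^(d(n)/2) = 598^(8/2)
Product = 127880620816


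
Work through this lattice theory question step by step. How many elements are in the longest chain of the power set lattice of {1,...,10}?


A chain is a totally ordered subset; we count the number of elements in a maximum chain.
Compute, for each element x, the size of the longest chain ending at x:
  {}: 1
  {1}: 2
  {2}: 2
  {3}: 2
  {4}: 2
  {5}: 2
  ...
A maximum chain: {} < {1} < {1,2} < {1,2,3} < {1,2,3,4} < {1,2,3,4,5} < {1,2,3,4,5,6} < {1,2,3,4,5,6,7} < {1,2,3,4,5,6,7,8} < {1,2,3,4,5,6,7,8,9} < {1,2,3,4,5,6,7,8,9,10}
Number of elements in the longest chain: 11


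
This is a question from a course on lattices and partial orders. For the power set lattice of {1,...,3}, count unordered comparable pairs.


A comparable pair {a,b} has a < b or b < a in the order.
Count unordered pairs where one element is strictly below the other.
Examples: {{},{1}}, {{},{2}}, {{},{3}}, {{},{1,2}}, ...
Total comparable pairs: 19


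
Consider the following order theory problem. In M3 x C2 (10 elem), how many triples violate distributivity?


Distributive law: a ^ (b v c) = (a ^ b) v (a ^ c).
Check all 10^3 = 1000 ordered triples (a,b,c).
  e.g. a=(a1,0), b=(a2,0), c=(a3,0): lhs=(a1,0) != rhs=(0,0)
  e.g. a=(a1,0), b=(a2,0), c=(a3,1): lhs=(a1,0) != rhs=(0,0)
Total violating triples: 48


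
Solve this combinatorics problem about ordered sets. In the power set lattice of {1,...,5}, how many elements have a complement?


An element a is complemented if some b has a meet b = bottom, a join b = top.
every subset A has complement S\A, so all elements are complemented.
Complemented elements: {}, {1}, {2}, {3}, {4}, {5}, ... (26 more)
Count: 32


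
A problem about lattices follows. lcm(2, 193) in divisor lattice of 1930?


Join=lcm.
gcd(2,193)=1
lcm=386


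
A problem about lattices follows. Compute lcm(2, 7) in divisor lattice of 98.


In a divisor lattice, join = lcm (least common multiple).
gcd(2,7) = 1
lcm(2,7) = 2*7/gcd = 14/1 = 14


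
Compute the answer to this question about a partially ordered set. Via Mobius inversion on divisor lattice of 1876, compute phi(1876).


phi(n) = n * prod_{p|n} (1 - 1/p).
Prime divisors of 1876: [2, 7, 67]
phi(1876) = 1876 * (1 - 1/2) * (1 - 1/7) * (1 - 1/67)
phi(1876) = 792


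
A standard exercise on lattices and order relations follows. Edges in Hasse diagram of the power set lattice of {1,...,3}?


A cover relation a -< b holds when a < b with no c strictly between.
Cover relations:
  {} -< {1}
  {} -< {2}
  {} -< {3}
  {1} -< {1,2}
  {1} -< {1,3}
  {2} -< {1,2}
  {2} -< {2,3}
  {3} -< {1,3}
  ...4 more
Total: 12


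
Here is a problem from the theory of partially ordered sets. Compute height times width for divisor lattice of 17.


Height = length of longest chain minus 1; width = size of largest antichain.
A maximum chain: 1 | 17  (height 1).
A maximum antichain: {1}  (width 1).
Product = 1 * 1 = 1


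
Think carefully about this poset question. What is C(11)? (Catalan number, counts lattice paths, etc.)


C(n) = C(2n, n) / (n+1).
C(22, 11) = 705432
C(11) = 705432 / 12 = 58786


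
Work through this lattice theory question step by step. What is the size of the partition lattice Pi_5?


B(n) = number of set partitions of an n-element set.
B(n) satisfies the recurrence: B(n+1) = sum_k C(n,k)*B(k).
B(5) = 52


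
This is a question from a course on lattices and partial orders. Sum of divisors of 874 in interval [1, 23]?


Interval [1,23] in divisors of 874: [1, 23]
Sum = 24


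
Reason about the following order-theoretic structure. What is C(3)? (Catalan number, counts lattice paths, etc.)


C(n) = C(2n, n) / (n+1).
C(6, 3) = 20
C(3) = 20 / 4 = 5


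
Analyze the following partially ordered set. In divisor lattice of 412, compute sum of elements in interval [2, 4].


Interval [2,4] in divisors of 412: [2, 4]
Sum = 6


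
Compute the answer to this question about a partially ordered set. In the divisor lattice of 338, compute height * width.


Height = length of longest chain minus 1; width = size of largest antichain.
A maximum chain: 1 | 13 | 169 | 338  (height 3).
A maximum antichain: {2, 13}  (width 2).
Product = 3 * 2 = 6


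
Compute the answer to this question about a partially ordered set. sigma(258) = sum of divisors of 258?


sigma(n) = sum of divisors.
Divisors of 258: [1, 2, 3, 6, 43, 86, 129, 258]
Sum = 528


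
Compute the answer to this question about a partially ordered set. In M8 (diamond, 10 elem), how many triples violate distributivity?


Distributive law: a ^ (b v c) = (a ^ b) v (a ^ c).
Check all 10^3 = 1000 ordered triples (a,b,c).
  e.g. a=a1, b=a2, c=a3: lhs=a1 != rhs=0
  e.g. a=a1, b=a2, c=a4: lhs=a1 != rhs=0
Total violating triples: 336


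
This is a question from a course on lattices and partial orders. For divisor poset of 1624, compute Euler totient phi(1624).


phi(n) = n * prod_{p|n} (1 - 1/p).
Prime divisors of 1624: [2, 7, 29]
phi(1624) = 1624 * (1 - 1/2) * (1 - 1/7) * (1 - 1/29)
phi(1624) = 672


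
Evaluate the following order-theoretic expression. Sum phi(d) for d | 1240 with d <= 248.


Divisors of 1240 up to 248: [1, 2, 4, 5, 8, 10, 20, 31, 40, 62, 124, 155, 248]
phi values: [1, 1, 2, 4, 4, 4, 8, 30, 16, 30, 60, 120, 120]
Sum = 400


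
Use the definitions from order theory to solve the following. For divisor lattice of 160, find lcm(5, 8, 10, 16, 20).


In a divisor lattice, join = lcm (least common multiple).
Compute lcm iteratively: start with first element, then lcm(current, next).
Elements: [5, 8, 10, 16, 20]
lcm(5,8) = 40
lcm(40,10) = 40
lcm(40,16) = 80
lcm(80,20) = 80
Final lcm = 80


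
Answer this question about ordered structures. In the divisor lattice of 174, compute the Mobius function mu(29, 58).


In a divisor lattice, mu(a,b) = mu(b/a) where mu is the classical Mobius function.
b/a = 58/29 = 2
Prime factorization of 2: primes [2]
2 is squarefree with 1 prime factor(s), so mu(2) = (-1)^1 = -1


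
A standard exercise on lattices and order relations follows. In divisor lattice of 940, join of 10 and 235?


In a divisor lattice, join = lcm (least common multiple).
gcd(10,235) = 5
lcm(10,235) = 10*235/gcd = 2350/5 = 470


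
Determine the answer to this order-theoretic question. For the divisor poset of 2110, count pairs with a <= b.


The order relation is {(a,b) : a <= b}, reflexive so it includes (a,a).
Examples: (1,1), (1,10), (1,1055), (1,2), (1,211), ...
Total ordered pairs: 27


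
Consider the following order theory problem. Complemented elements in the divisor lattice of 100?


An element a is complemented if some b has a meet b = bottom, a join b = top.
a is complemented iff gcd(a, n/a)=1, i.e. a is a unitary divisor of 100.
Complemented elements: 1, 4, 25, 100
Count: 4


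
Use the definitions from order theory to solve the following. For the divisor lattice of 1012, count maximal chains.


A maximal chain goes from the minimum element to a maximal element via cover relations.
Counting all min-to-max paths in the cover graph.
Total maximal chains: 12


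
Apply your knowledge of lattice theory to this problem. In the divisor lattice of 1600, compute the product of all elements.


Divisors of 1600: [1, 2, 4, 5, 8, 10, 16, 20, 25, 32, 40, 50, 64, 80, 100, 160, 200, 320, 400, 800, 1600]
Product = n^(d(n)/2) = 1600^(21/2)
Product = 4398046511104000000000000000000000


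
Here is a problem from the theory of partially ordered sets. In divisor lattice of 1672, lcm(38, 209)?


Join=lcm.
gcd(38,209)=19
lcm=418


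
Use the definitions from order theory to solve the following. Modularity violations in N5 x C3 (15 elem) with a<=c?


Modular law: if a <= c then a v (b ^ c) = (a v b) ^ c.
Check all triples (a,b,c) with a <= c among 15 elements.
  e.g. a=(a,0), b=(c,0), c=(b,0): lhs=(a,0) != rhs=(b,0)
  e.g. a=(a,0), b=(c,1), c=(b,0): lhs=(a,0) != rhs=(b,0)
Total violating triples: 18


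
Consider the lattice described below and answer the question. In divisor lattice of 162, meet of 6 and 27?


In a divisor lattice, meet = gcd (greatest common divisor).
By Euclidean algorithm or factoring: gcd(6,27) = 3


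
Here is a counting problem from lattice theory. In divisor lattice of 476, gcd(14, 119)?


Meet=gcd.
gcd(14,119)=7


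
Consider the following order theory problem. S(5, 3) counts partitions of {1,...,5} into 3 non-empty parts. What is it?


S(n,k) = k*S(n-1,k) + S(n-1,k-1).
S(4,3) = 6, S(4,2) = 7
S(5,3) = 3*6 + 7 = 18 + 7
S(5,3) = 25


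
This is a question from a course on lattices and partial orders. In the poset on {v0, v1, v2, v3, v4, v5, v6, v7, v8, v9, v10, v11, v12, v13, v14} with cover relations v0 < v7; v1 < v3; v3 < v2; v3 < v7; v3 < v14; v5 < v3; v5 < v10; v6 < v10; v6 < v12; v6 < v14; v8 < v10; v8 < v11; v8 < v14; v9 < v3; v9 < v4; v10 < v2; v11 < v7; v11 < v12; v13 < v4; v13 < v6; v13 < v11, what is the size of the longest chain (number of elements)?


A chain is a totally ordered subset; we count the number of elements in a maximum chain.
Compute, for each element x, the size of the longest chain ending at x:
  v0: 1
  v1: 1
  v5: 1
  v8: 1
  v9: 1
  v13: 1
  ...
A maximum chain: v13 < v6 < v10 < v2
Number of elements in the longest chain: 4


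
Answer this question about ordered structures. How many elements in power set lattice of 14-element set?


Power set = 2^n.
2^14 = 16384


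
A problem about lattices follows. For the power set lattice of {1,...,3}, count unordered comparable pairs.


A comparable pair {a,b} has a < b or b < a in the order.
Count unordered pairs where one element is strictly below the other.
Examples: {{},{1}}, {{},{2}}, {{},{3}}, {{},{1,2}}, ...
Total comparable pairs: 19


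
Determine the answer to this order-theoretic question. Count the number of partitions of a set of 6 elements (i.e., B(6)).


B(n) = number of set partitions of an n-element set.
B(n) satisfies the recurrence: B(n+1) = sum_k C(n,k)*B(k).
B(6) = 203


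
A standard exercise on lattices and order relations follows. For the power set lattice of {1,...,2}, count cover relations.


A cover relation a -< b holds when a < b with no c strictly between.
Cover relations:
  {} -< {1}
  {} -< {2}
  {1} -< {1,2}
  {2} -< {1,2}
Total: 4


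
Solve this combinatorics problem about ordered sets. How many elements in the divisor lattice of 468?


Divisors of 468: [1, 2, 3, 4, 6, 9, 12, 13, 18, 26, 36, 39, 52, 78, 117, 156, 234, 468]
Count: 18


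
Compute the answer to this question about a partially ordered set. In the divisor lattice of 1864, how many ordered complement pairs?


Complement pair (a,b): a meet b = bottom, a join b = top.
Here: gcd(a,b)=1 and lcm(a,b)=1864, i.e. a*b=1864 with a,b coprime.
Pairs found: (1,1864), (8,233), (233,8), (1864,1)
Total ordered pairs: 4


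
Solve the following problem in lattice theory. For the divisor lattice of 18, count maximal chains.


A maximal chain goes from the minimum element to a maximal element via cover relations.
Counting all min-to-max paths in the cover graph.
Total maximal chains: 3


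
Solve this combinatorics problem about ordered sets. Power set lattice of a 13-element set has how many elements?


Power set = 2^n.
2^13 = 8192


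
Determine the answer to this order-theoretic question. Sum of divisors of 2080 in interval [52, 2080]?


Interval [52,2080] in divisors of 2080: [52, 104, 208, 260, 416, 520, 1040, 2080]
Sum = 4680


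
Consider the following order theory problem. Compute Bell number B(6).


B(n) = number of set partitions of an n-element set.
B(n) satisfies the recurrence: B(n+1) = sum_k C(n,k)*B(k).
B(6) = 203


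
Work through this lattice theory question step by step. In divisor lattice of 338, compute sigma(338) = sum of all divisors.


sigma(n) = sum of divisors.
Divisors of 338: [1, 2, 13, 26, 169, 338]
Sum = 549


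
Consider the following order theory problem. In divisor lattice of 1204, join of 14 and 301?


In a divisor lattice, join = lcm (least common multiple).
gcd(14,301) = 7
lcm(14,301) = 14*301/gcd = 4214/7 = 602


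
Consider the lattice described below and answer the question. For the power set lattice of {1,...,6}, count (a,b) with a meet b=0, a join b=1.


Complement pair (a,b): a meet b = bottom, a join b = top.
Here: A intersect B = {} and A union B = {1,...,6}.
Pairs found: ({},{1,2,3,4,5,6}), ({1},{2,3,4,5,6}), ({2},{1,3,4,5,6}), ({3},{1,2,4,5,6}), ... (60 more)
Total ordered pairs: 64


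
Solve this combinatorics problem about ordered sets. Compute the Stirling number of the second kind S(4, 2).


S(n,k) = k*S(n-1,k) + S(n-1,k-1).
S(3,2) = 3, S(3,1) = 1
S(4,2) = 2*3 + 1 = 6 + 1
S(4,2) = 7


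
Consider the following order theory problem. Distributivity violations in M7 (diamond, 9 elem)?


Distributive law: a ^ (b v c) = (a ^ b) v (a ^ c).
Check all 9^3 = 729 ordered triples (a,b,c).
  e.g. a=a1, b=a2, c=a3: lhs=a1 != rhs=0
  e.g. a=a1, b=a2, c=a4: lhs=a1 != rhs=0
Total violating triples: 210


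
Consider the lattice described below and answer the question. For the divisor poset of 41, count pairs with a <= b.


The order relation is {(a,b) : a <= b}, reflexive so it includes (a,a).
Examples: (1,1), (1,41), (41,41)
Total ordered pairs: 3


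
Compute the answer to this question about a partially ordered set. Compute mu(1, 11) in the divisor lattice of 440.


In a divisor lattice, mu(a,b) = mu(b/a) where mu is the classical Mobius function.
b/a = 11/1 = 11
Prime factorization of 11: primes [11]
11 is squarefree with 1 prime factor(s), so mu(11) = (-1)^1 = -1


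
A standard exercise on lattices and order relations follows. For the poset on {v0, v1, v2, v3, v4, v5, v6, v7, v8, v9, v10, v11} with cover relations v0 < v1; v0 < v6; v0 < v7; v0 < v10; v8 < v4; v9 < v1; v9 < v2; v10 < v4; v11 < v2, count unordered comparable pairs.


A comparable pair {a,b} has a < b or b < a in the order.
Count unordered pairs where one element is strictly below the other.
Examples: {v0,v1}, {v0,v4}, {v0,v6}, {v0,v7}, ...
Total comparable pairs: 10


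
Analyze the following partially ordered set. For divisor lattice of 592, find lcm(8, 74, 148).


In a divisor lattice, join = lcm (least common multiple).
Compute lcm iteratively: start with first element, then lcm(current, next).
Elements: [8, 74, 148]
lcm(8,74) = 296
lcm(296,148) = 296
Final lcm = 296


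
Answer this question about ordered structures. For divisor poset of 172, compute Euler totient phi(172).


phi(n) = n * prod_{p|n} (1 - 1/p).
Prime divisors of 172: [2, 43]
phi(172) = 172 * (1 - 1/2) * (1 - 1/43)
phi(172) = 84


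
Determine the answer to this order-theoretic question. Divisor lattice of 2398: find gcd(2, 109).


In a divisor lattice, meet = gcd (greatest common divisor).
By Euclidean algorithm or factoring: gcd(2,109) = 1


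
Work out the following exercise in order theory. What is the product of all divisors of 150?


Divisors of 150: [1, 2, 3, 5, 6, 10, 15, 25, 30, 50, 75, 150]
Product = n^(d(n)/2) = 150^(12/2)
Product = 11390625000000


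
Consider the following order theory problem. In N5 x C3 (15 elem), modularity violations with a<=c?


Modular law: if a <= c then a v (b ^ c) = (a v b) ^ c.
Check all triples (a,b,c) with a <= c among 15 elements.
  e.g. a=(a,0), b=(c,0), c=(b,0): lhs=(a,0) != rhs=(b,0)
  e.g. a=(a,0), b=(c,1), c=(b,0): lhs=(a,0) != rhs=(b,0)
Total violating triples: 18


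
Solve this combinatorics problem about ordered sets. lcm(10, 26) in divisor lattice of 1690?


Join=lcm.
gcd(10,26)=2
lcm=130


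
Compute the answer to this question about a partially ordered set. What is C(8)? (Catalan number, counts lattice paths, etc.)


C(n) = C(2n, n) / (n+1).
C(16, 8) = 12870
C(8) = 12870 / 9 = 1430


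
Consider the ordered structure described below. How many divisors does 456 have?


Divisors of 456: [1, 2, 3, 4, 6, 8, 12, 19, 24, 38, 57, 76, 114, 152, 228, 456]
Count: 16


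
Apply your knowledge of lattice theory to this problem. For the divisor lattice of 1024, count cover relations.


A cover relation a -< b holds when a < b with no c strictly between.
Cover relations:
  1 -< 2
  2 -< 4
  4 -< 8
  8 -< 16
  16 -< 32
  32 -< 64
  64 -< 128
  128 -< 256
  ...2 more
Total: 10


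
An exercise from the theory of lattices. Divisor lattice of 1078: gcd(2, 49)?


Meet=gcd.
gcd(2,49)=1


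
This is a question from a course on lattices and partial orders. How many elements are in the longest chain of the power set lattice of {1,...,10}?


A chain is a totally ordered subset; we count the number of elements in a maximum chain.
Compute, for each element x, the size of the longest chain ending at x:
  {}: 1
  {1}: 2
  {2}: 2
  {3}: 2
  {4}: 2
  {5}: 2
  ...
A maximum chain: {} < {1} < {1,2} < {1,2,3} < {1,2,3,4} < {1,2,3,4,5} < {1,2,3,4,5,6} < {1,2,3,4,5,6,7} < {1,2,3,4,5,6,7,8} < {1,2,3,4,5,6,7,8,9} < {1,2,3,4,5,6,7,8,9,10}
Number of elements in the longest chain: 11


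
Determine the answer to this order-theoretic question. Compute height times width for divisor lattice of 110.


Height = length of longest chain minus 1; width = size of largest antichain.
A maximum chain: 1 | 11 | 55 | 110  (height 3).
A maximum antichain: {2, 5, 11}  (width 3).
Product = 3 * 3 = 9


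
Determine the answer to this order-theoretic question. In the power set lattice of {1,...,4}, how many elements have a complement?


An element a is complemented if some b has a meet b = bottom, a join b = top.
every subset A has complement S\A, so all elements are complemented.
Complemented elements: {}, {1}, {2}, {3}, {4}, {1,2}, ... (10 more)
Count: 16


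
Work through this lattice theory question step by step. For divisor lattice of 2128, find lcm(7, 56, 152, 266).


In a divisor lattice, join = lcm (least common multiple).
Compute lcm iteratively: start with first element, then lcm(current, next).
Elements: [7, 56, 152, 266]
lcm(7,56) = 56
lcm(56,152) = 1064
lcm(1064,266) = 1064
Final lcm = 1064


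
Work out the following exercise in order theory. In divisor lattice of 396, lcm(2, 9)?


Join=lcm.
gcd(2,9)=1
lcm=18


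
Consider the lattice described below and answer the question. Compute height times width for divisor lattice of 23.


Height = length of longest chain minus 1; width = size of largest antichain.
A maximum chain: 1 | 23  (height 1).
A maximum antichain: {1}  (width 1).
Product = 1 * 1 = 1


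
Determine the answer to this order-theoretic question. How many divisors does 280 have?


Divisors of 280: [1, 2, 4, 5, 7, 8, 10, 14, 20, 28, 35, 40, 56, 70, 140, 280]
Count: 16


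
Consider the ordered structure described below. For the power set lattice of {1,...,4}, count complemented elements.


An element a is complemented if some b has a meet b = bottom, a join b = top.
every subset A has complement S\A, so all elements are complemented.
Complemented elements: {}, {1}, {2}, {3}, {4}, {1,2}, ... (10 more)
Count: 16


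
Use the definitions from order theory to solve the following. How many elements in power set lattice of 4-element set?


Power set = 2^n.
2^4 = 16


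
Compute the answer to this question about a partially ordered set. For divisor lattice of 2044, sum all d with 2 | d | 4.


Interval [2,4] in divisors of 2044: [2, 4]
Sum = 6


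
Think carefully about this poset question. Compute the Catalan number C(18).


C(n) = C(2n, n) / (n+1).
C(36, 18) = 9075135300
C(18) = 9075135300 / 19 = 477638700


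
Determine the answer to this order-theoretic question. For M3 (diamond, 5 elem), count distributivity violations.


Distributive law: a ^ (b v c) = (a ^ b) v (a ^ c).
Check all 5^3 = 125 ordered triples (a,b,c).
  e.g. a=a1, b=a2, c=a3: lhs=a1 != rhs=0
  e.g. a=a1, b=a3, c=a2: lhs=a1 != rhs=0
Total violating triples: 6


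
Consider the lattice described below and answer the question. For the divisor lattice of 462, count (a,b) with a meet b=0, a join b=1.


Complement pair (a,b): a meet b = bottom, a join b = top.
Here: gcd(a,b)=1 and lcm(a,b)=462, i.e. a*b=462 with a,b coprime.
Pairs found: (1,462), (2,231), (3,154), (6,77), ... (12 more)
Total ordered pairs: 16


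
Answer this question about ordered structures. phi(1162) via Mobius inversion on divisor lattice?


phi(n) = n * prod_{p|n} (1 - 1/p).
Prime divisors of 1162: [2, 7, 83]
phi(1162) = 1162 * (1 - 1/2) * (1 - 1/7) * (1 - 1/83)
phi(1162) = 492


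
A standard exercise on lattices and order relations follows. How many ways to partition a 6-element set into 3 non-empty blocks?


S(n,k) = k*S(n-1,k) + S(n-1,k-1).
S(5,3) = 25, S(5,2) = 15
S(6,3) = 3*25 + 15 = 75 + 15
S(6,3) = 90


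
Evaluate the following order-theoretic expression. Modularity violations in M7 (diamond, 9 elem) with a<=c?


Modular law: if a <= c then a v (b ^ c) = (a v b) ^ c.
Check all triples (a,b,c) with a <= c among 9 elements.
This lattice is modular (diamonds M_m and their chain-products are modular).
Total violating triples: 0


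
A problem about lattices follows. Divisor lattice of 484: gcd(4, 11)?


Meet=gcd.
gcd(4,11)=1


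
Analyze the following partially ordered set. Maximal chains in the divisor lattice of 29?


A maximal chain goes from the minimum element to a maximal element via cover relations.
Counting all min-to-max paths in the cover graph.
Total maximal chains: 1


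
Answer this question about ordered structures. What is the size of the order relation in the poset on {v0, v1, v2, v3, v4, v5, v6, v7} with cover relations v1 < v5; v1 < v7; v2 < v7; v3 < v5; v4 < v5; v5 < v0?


The order relation is {(a,b) : a <= b}, reflexive so it includes (a,a).
Examples: (v0,v0), (v1,v0), (v1,v1), (v1,v5), (v1,v7), ...
Total ordered pairs: 17


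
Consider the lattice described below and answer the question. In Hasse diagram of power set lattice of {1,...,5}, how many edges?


A cover relation a -< b holds when a < b with no c strictly between.
Cover relations:
  {} -< {1}
  {} -< {2}
  {} -< {3}
  {} -< {4}
  {} -< {5}
  {1} -< {1,2}
  {1} -< {1,3}
  {1} -< {1,4}
  ...72 more
Total: 80


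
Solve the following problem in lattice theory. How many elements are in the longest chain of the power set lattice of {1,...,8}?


A chain is a totally ordered subset; we count the number of elements in a maximum chain.
Compute, for each element x, the size of the longest chain ending at x:
  {}: 1
  {1}: 2
  {2}: 2
  {3}: 2
  {4}: 2
  {5}: 2
  ...
A maximum chain: {} < {1} < {1,2} < {1,2,3} < {1,2,3,4} < {1,2,3,4,5} < {1,2,3,4,5,6} < {1,2,3,4,5,6,7} < {1,2,3,4,5,6,7,8}
Number of elements in the longest chain: 9


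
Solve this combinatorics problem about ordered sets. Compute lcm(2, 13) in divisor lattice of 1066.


In a divisor lattice, join = lcm (least common multiple).
gcd(2,13) = 1
lcm(2,13) = 2*13/gcd = 26/1 = 26


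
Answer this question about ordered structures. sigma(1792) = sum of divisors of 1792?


sigma(n) = sum of divisors.
Divisors of 1792: [1, 2, 4, 7, 8, 14, 16, 28, 32, 56, 64, 112, 128, 224, 256, 448, 896, 1792]
Sum = 4088


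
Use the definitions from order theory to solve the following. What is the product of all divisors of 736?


Divisors of 736: [1, 2, 4, 8, 16, 23, 32, 46, 92, 184, 368, 736]
Product = n^(d(n)/2) = 736^(12/2)
Product = 158952325472321536


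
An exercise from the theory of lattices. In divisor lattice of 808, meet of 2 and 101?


In a divisor lattice, meet = gcd (greatest common divisor).
By Euclidean algorithm or factoring: gcd(2,101) = 1


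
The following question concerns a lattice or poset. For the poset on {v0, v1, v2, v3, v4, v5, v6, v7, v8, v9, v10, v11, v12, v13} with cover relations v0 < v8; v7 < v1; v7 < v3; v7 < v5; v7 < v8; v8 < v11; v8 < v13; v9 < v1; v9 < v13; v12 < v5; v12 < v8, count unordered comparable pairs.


A comparable pair {a,b} has a < b or b < a in the order.
Count unordered pairs where one element is strictly below the other.
Examples: {v0,v8}, {v0,v11}, {v0,v13}, {v1,v7}, ...
Total comparable pairs: 17


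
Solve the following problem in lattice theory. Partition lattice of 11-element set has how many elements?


B(n) = number of set partitions of an n-element set.
B(n) satisfies the recurrence: B(n+1) = sum_k C(n,k)*B(k).
B(11) = 678570


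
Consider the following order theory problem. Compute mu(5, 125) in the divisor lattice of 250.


In a divisor lattice, mu(a,b) = mu(b/a) where mu is the classical Mobius function.
b/a = 125/5 = 25
Prime factorization of 25: primes [5]
25 is not squarefree, so mu(25) = 0


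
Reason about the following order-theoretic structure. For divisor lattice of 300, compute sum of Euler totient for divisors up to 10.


Divisors of 300 up to 10: [1, 2, 3, 4, 5, 6, 10]
phi values: [1, 1, 2, 2, 4, 2, 4]
Sum = 16


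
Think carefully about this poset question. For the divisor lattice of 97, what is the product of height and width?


Height = length of longest chain minus 1; width = size of largest antichain.
A maximum chain: 1 | 97  (height 1).
A maximum antichain: {1}  (width 1).
Product = 1 * 1 = 1


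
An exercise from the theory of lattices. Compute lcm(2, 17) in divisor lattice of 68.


In a divisor lattice, join = lcm (least common multiple).
gcd(2,17) = 1
lcm(2,17) = 2*17/gcd = 34/1 = 34


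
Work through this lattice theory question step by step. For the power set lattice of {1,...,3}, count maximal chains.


A maximal chain goes from the minimum element to a maximal element via cover relations.
Counting all min-to-max paths in the cover graph.
Total maximal chains: 6


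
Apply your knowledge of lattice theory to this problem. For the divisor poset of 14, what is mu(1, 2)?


In a divisor lattice, mu(a,b) = mu(b/a) where mu is the classical Mobius function.
b/a = 2/1 = 2
Prime factorization of 2: primes [2]
2 is squarefree with 1 prime factor(s), so mu(2) = (-1)^1 = -1


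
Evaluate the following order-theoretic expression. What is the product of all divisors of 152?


Divisors of 152: [1, 2, 4, 8, 19, 38, 76, 152]
Product = n^(d(n)/2) = 152^(8/2)
Product = 533794816


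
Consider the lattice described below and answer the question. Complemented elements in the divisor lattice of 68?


An element a is complemented if some b has a meet b = bottom, a join b = top.
a is complemented iff gcd(a, n/a)=1, i.e. a is a unitary divisor of 68.
Complemented elements: 1, 4, 17, 68
Count: 4


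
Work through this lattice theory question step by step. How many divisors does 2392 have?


Divisors of 2392: [1, 2, 4, 8, 13, 23, 26, 46, 52, 92, 104, 184, 299, 598, 1196, 2392]
Count: 16


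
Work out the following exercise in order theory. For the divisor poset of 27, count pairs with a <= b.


The order relation is {(a,b) : a <= b}, reflexive so it includes (a,a).
Examples: (1,1), (1,27), (1,3), (1,9), (27,27), ...
Total ordered pairs: 10


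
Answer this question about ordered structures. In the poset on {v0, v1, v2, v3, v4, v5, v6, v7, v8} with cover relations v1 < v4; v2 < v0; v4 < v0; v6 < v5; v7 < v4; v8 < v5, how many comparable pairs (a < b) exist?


A comparable pair {a,b} has a < b or b < a in the order.
Count unordered pairs where one element is strictly below the other.
Examples: {v0,v1}, {v0,v2}, {v0,v4}, {v0,v7}, ...
Total comparable pairs: 8


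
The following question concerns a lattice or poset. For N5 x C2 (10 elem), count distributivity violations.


Distributive law: a ^ (b v c) = (a ^ b) v (a ^ c).
Check all 10^3 = 1000 ordered triples (a,b,c).
  e.g. a=(b,0), b=(a,0), c=(c,0): lhs=(b,0) != rhs=(a,0)
  e.g. a=(b,0), b=(a,0), c=(c,1): lhs=(b,0) != rhs=(a,0)
Total violating triples: 16


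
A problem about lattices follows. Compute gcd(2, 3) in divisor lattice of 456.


In a divisor lattice, meet = gcd (greatest common divisor).
By Euclidean algorithm or factoring: gcd(2,3) = 1


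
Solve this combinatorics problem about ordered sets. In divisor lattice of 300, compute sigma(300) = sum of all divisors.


sigma(n) = sum of divisors.
Divisors of 300: [1, 2, 3, 4, 5, 6, 10, 12, 15, 20, 25, 30, 50, 60, 75, 100, 150, 300]
Sum = 868


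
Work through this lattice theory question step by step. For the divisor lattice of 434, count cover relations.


A cover relation a -< b holds when a < b with no c strictly between.
Cover relations:
  1 -< 2
  1 -< 7
  1 -< 31
  2 -< 14
  2 -< 62
  7 -< 14
  7 -< 217
  14 -< 434
  ...4 more
Total: 12


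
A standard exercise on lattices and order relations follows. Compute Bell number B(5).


B(n) = number of set partitions of an n-element set.
B(n) satisfies the recurrence: B(n+1) = sum_k C(n,k)*B(k).
B(5) = 52


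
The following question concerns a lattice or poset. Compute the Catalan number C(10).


C(n) = C(2n, n) / (n+1).
C(20, 10) = 184756
C(10) = 184756 / 11 = 16796


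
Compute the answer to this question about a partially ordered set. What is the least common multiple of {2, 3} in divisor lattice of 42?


In a divisor lattice, join = lcm (least common multiple).
Compute lcm iteratively: start with first element, then lcm(current, next).
Elements: [2, 3]
lcm(2,3) = 6
Final lcm = 6


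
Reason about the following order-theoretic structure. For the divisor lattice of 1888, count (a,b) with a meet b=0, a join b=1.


Complement pair (a,b): a meet b = bottom, a join b = top.
Here: gcd(a,b)=1 and lcm(a,b)=1888, i.e. a*b=1888 with a,b coprime.
Pairs found: (1,1888), (32,59), (59,32), (1888,1)
Total ordered pairs: 4


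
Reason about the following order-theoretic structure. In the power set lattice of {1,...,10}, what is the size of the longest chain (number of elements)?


A chain is a totally ordered subset; we count the number of elements in a maximum chain.
Compute, for each element x, the size of the longest chain ending at x:
  {}: 1
  {1}: 2
  {2}: 2
  {3}: 2
  {4}: 2
  {5}: 2
  ...
A maximum chain: {} < {1} < {1,2} < {1,2,3} < {1,2,3,4} < {1,2,3,4,5} < {1,2,3,4,5,6} < {1,2,3,4,5,6,7} < {1,2,3,4,5,6,7,8} < {1,2,3,4,5,6,7,8,9} < {1,2,3,4,5,6,7,8,9,10}
Number of elements in the longest chain: 11


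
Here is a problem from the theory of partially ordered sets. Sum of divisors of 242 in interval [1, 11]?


Interval [1,11] in divisors of 242: [1, 11]
Sum = 12


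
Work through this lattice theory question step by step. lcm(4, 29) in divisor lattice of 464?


Join=lcm.
gcd(4,29)=1
lcm=116


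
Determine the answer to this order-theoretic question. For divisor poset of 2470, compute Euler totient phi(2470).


phi(n) = n * prod_{p|n} (1 - 1/p).
Prime divisors of 2470: [2, 5, 13, 19]
phi(2470) = 2470 * (1 - 1/2) * (1 - 1/5) * (1 - 1/13) * (1 - 1/19)
phi(2470) = 864


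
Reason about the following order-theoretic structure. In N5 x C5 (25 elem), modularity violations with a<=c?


Modular law: if a <= c then a v (b ^ c) = (a v b) ^ c.
Check all triples (a,b,c) with a <= c among 25 elements.
  e.g. a=(a,0), b=(c,0), c=(b,0): lhs=(a,0) != rhs=(b,0)
  e.g. a=(a,0), b=(c,1), c=(b,0): lhs=(a,0) != rhs=(b,0)
Total violating triples: 75


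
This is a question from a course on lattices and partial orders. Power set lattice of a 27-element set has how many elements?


Power set = 2^n.
2^27 = 134217728


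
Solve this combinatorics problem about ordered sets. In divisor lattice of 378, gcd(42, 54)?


Meet=gcd.
gcd(42,54)=6


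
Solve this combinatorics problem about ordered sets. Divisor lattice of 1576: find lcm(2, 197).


In a divisor lattice, join = lcm (least common multiple).
gcd(2,197) = 1
lcm(2,197) = 2*197/gcd = 394/1 = 394


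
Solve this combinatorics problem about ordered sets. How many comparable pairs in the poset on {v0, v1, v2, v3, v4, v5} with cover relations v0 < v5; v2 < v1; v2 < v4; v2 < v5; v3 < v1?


A comparable pair {a,b} has a < b or b < a in the order.
Count unordered pairs where one element is strictly below the other.
Examples: {v0,v5}, {v1,v2}, {v1,v3}, {v2,v4}, ...
Total comparable pairs: 5


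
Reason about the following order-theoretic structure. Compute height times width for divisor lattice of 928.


Height = length of longest chain minus 1; width = size of largest antichain.
A maximum chain: 1 | 29 | 58 | 116 | 232 | 464 | 928  (height 6).
A maximum antichain: {2, 29}  (width 2).
Product = 6 * 2 = 12


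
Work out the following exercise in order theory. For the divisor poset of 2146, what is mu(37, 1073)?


In a divisor lattice, mu(a,b) = mu(b/a) where mu is the classical Mobius function.
b/a = 1073/37 = 29
Prime factorization of 29: primes [29]
29 is squarefree with 1 prime factor(s), so mu(29) = (-1)^1 = -1


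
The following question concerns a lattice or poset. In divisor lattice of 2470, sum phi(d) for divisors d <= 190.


Divisors of 2470 up to 190: [1, 2, 5, 10, 13, 19, 26, 38, 65, 95, 130, 190]
phi values: [1, 1, 4, 4, 12, 18, 12, 18, 48, 72, 48, 72]
Sum = 310


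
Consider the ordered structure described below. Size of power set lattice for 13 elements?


Power set = 2^n.
2^13 = 8192


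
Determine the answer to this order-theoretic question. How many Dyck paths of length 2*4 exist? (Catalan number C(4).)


C(n) = C(2n, n) / (n+1).
C(8, 4) = 70
C(4) = 70 / 5 = 14


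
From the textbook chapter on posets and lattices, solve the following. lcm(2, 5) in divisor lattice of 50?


Join=lcm.
gcd(2,5)=1
lcm=10


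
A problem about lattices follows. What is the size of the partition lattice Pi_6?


B(n) = number of set partitions of an n-element set.
B(n) satisfies the recurrence: B(n+1) = sum_k C(n,k)*B(k).
B(6) = 203


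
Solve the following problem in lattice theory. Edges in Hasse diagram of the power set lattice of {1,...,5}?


A cover relation a -< b holds when a < b with no c strictly between.
Cover relations:
  {} -< {1}
  {} -< {2}
  {} -< {3}
  {} -< {4}
  {} -< {5}
  {1} -< {1,2}
  {1} -< {1,3}
  {1} -< {1,4}
  ...72 more
Total: 80


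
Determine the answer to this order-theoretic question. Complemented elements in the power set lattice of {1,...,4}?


An element a is complemented if some b has a meet b = bottom, a join b = top.
every subset A has complement S\A, so all elements are complemented.
Complemented elements: {}, {1}, {2}, {3}, {4}, {1,2}, ... (10 more)
Count: 16
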